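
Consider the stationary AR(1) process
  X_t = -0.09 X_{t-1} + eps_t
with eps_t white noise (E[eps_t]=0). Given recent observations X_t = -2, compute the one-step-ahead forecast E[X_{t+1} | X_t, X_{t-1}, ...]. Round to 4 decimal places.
E[X_{t+1} \mid \mathcal F_t] = 0.1800

For an AR(p) model X_t = c + sum_i phi_i X_{t-i} + eps_t, the
one-step-ahead conditional mean is
  E[X_{t+1} | X_t, ...] = c + sum_i phi_i X_{t+1-i}.
Substitute known values:
  E[X_{t+1} | ...] = (-0.09) * (-2)
                   = 0.1800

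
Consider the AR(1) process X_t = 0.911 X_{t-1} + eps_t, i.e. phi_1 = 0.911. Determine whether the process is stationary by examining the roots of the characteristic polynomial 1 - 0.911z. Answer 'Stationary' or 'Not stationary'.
\text{Stationary}

The AR(p) characteristic polynomial is P(z) = 1 - 0.911z.
Stationarity requires all roots to lie outside the unit circle, i.e. |z| > 1 for every root.
This is linear in z: 1 + (-0.911) z = 0  =>  z = -1/(-0.911) = 1.097695,  |z| = 1.097695.
Moduli of all roots: 1.0977.
All moduli strictly greater than 1? Yes.
Verdict: Stationary.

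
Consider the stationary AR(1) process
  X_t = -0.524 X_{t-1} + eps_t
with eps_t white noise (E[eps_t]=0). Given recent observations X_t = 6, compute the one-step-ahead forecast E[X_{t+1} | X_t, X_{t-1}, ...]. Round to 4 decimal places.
E[X_{t+1} \mid \mathcal F_t] = -3.1440

For an AR(p) model X_t = c + sum_i phi_i X_{t-i} + eps_t, the
one-step-ahead conditional mean is
  E[X_{t+1} | X_t, ...] = c + sum_i phi_i X_{t+1-i}.
Substitute known values:
  E[X_{t+1} | ...] = (-0.524) * (6)
                   = -3.1440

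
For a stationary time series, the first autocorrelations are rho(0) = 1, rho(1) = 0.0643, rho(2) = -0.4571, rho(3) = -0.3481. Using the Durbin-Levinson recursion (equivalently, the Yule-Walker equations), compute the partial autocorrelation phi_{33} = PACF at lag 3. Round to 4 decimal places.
\phi_{33} = -0.3520

The PACF at lag k is phi_{kk}, the last component of the solution
to the Yule-Walker system G_k phi = r_k where
  (G_k)_{ij} = rho(|i - j|), (r_k)_i = rho(i), i,j = 1..k.
Equivalently, Durbin-Levinson gives phi_{kk} iteratively:
  phi_{11} = rho(1)
  phi_{kk} = [rho(k) - sum_{j=1..k-1} phi_{k-1,j} rho(k-j)]
            / [1 - sum_{j=1..k-1} phi_{k-1,j} rho(j)],
  phi_{k,j} = phi_{k-1,j} - phi_{kk} phi_{k-1,k-j},  j = 1..k-1.
Step k = 1:
  phi_11 = rho(1) = 0.0643.
Step k = 2:
  phi_22 = [rho(2) - phi_11 rho(1)] / [1 - phi_11 rho(1)] = [-0.4571 - (0.0643)(0.0643)] / [1 - (0.0643)(0.0643)]
         = -0.46123449 / 0.99586551 = -0.463149.
  Update: phi_21 = phi_11 - phi_22 phi_11 = 0.0643 - (-0.463149)(0.0643) = 0.094081.
Step k = 3:
  phi_33 = [rho(3) - phi_21 rho(2) - phi_22 rho(1)] / [1 - phi_21 rho(1) - phi_22 rho(2)]
    numerator   = -0.3481 - (0.094081)(-0.4571) - (-0.463149)(0.0643) = -0.2753153
    denominator = 1 - (0.094081)(0.0643) - (-0.463149)(-0.4571) = 0.78224504
  phi_33 = -0.2753153 / 0.78224504 = -0.352.
Therefore phi_{33} = -0.3520.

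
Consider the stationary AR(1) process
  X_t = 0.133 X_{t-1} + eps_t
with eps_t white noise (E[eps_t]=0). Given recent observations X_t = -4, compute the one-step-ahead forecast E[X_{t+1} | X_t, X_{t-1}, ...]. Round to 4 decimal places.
E[X_{t+1} \mid \mathcal F_t] = -0.5320

For an AR(p) model X_t = c + sum_i phi_i X_{t-i} + eps_t, the
one-step-ahead conditional mean is
  E[X_{t+1} | X_t, ...] = c + sum_i phi_i X_{t+1-i}.
Substitute known values:
  E[X_{t+1} | ...] = (0.133) * (-4)
                   = -0.5320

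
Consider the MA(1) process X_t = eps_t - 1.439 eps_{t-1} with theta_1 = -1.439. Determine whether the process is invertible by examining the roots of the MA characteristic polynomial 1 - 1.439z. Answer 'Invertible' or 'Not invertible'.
\text{Not invertible}

The MA(q) characteristic polynomial is P(z) = 1 - 1.439z.
Invertibility requires all roots to lie outside the unit circle, i.e. |z| > 1 for every root.
This is linear in z: 1 + (-1.439) z = 0  =>  z = -1/(-1.439) = 0.694927,  |z| = 0.694927.
Moduli of all roots: 0.6949.
All moduli strictly greater than 1? No.
Verdict: Not invertible.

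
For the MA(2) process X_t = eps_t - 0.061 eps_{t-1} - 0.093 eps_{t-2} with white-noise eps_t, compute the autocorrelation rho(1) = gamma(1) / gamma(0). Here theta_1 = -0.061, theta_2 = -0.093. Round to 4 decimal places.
\rho(1) = -0.0547

For an MA(q) process with theta_0 = 1, the autocovariance is
  gamma(k) = sigma^2 * sum_{i=0..q-k} theta_i * theta_{i+k},
and rho(k) = gamma(k) / gamma(0). Sigma^2 cancels.
  numerator   = (1)*(-0.061) + (-0.061)*(-0.093) = -0.055327.
  denominator = (1)^2 + (-0.061)^2 + (-0.093)^2 = 1.01237.
  rho(1) = -0.055327 / 1.01237 = -0.0547.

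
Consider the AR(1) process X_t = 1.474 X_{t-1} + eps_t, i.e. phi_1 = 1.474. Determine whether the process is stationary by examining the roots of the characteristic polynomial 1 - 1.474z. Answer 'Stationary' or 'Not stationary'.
\text{Not stationary}

The AR(p) characteristic polynomial is P(z) = 1 - 1.474z.
Stationarity requires all roots to lie outside the unit circle, i.e. |z| > 1 for every root.
This is linear in z: 1 + (-1.474) z = 0  =>  z = -1/(-1.474) = 0.678426,  |z| = 0.678426.
Moduli of all roots: 0.6784.
All moduli strictly greater than 1? No.
Verdict: Not stationary.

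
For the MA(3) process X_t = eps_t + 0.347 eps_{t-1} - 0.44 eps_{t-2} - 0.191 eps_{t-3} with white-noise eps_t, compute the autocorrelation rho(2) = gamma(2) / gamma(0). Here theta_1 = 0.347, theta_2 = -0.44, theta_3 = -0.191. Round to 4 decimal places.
\rho(2) = -0.3749

For an MA(q) process with theta_0 = 1, the autocovariance is
  gamma(k) = sigma^2 * sum_{i=0..q-k} theta_i * theta_{i+k},
and rho(k) = gamma(k) / gamma(0). Sigma^2 cancels.
  numerator   = (1)*(-0.44) + (0.347)*(-0.191) = -0.506277.
  denominator = (1)^2 + (0.347)^2 + (-0.44)^2 + (-0.191)^2 = 1.35049.
  rho(2) = -0.506277 / 1.35049 = -0.3749.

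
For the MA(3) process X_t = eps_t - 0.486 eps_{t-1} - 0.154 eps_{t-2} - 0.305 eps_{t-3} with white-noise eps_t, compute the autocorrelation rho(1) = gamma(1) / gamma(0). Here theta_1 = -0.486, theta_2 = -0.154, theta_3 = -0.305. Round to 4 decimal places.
\rho(1) = -0.2692

For an MA(q) process with theta_0 = 1, the autocovariance is
  gamma(k) = sigma^2 * sum_{i=0..q-k} theta_i * theta_{i+k},
and rho(k) = gamma(k) / gamma(0). Sigma^2 cancels.
  numerator   = (1)*(-0.486) + (-0.486)*(-0.154) + (-0.154)*(-0.305) = -0.364186.
  denominator = (1)^2 + (-0.486)^2 + (-0.154)^2 + (-0.305)^2 = 1.352937.
  rho(1) = -0.364186 / 1.352937 = -0.2692.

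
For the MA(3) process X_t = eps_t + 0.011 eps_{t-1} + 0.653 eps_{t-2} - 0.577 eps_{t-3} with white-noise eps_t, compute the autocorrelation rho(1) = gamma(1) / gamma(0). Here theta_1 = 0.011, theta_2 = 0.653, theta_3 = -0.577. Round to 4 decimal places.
\rho(1) = -0.2038

For an MA(q) process with theta_0 = 1, the autocovariance is
  gamma(k) = sigma^2 * sum_{i=0..q-k} theta_i * theta_{i+k},
and rho(k) = gamma(k) / gamma(0). Sigma^2 cancels.
  numerator   = (1)*(0.011) + (0.011)*(0.653) + (0.653)*(-0.577) = -0.358598.
  denominator = (1)^2 + (0.011)^2 + (0.653)^2 + (-0.577)^2 = 1.759459.
  rho(1) = -0.358598 / 1.759459 = -0.2038.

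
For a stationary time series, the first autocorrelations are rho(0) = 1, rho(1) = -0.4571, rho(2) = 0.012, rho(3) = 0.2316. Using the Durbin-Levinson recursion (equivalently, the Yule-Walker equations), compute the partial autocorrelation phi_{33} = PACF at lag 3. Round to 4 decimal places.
\phi_{33} = 0.1680

The PACF at lag k is phi_{kk}, the last component of the solution
to the Yule-Walker system G_k phi = r_k where
  (G_k)_{ij} = rho(|i - j|), (r_k)_i = rho(i), i,j = 1..k.
Equivalently, Durbin-Levinson gives phi_{kk} iteratively:
  phi_{11} = rho(1)
  phi_{kk} = [rho(k) - sum_{j=1..k-1} phi_{k-1,j} rho(k-j)]
            / [1 - sum_{j=1..k-1} phi_{k-1,j} rho(j)],
  phi_{k,j} = phi_{k-1,j} - phi_{kk} phi_{k-1,k-j},  j = 1..k-1.
Step k = 1:
  phi_11 = rho(1) = -0.4571.
Step k = 2:
  phi_22 = [rho(2) - phi_11 rho(1)] / [1 - phi_11 rho(1)] = [0.012 - (-0.4571)(-0.4571)] / [1 - (-0.4571)(-0.4571)]
         = -0.19694041 / 0.79105959 = -0.248958.
  Update: phi_21 = phi_11 - phi_22 phi_11 = -0.4571 - (-0.248958)(-0.4571) = -0.570899.
Step k = 3:
  phi_33 = [rho(3) - phi_21 rho(2) - phi_22 rho(1)] / [1 - phi_21 rho(1) - phi_22 rho(2)]
    numerator   = 0.2316 - (-0.570899)(0.012) - (-0.248958)(-0.4571) = 0.1246522
    denominator = 1 - (-0.570899)(-0.4571) - (-0.248958)(0.012) = 0.74202975
  phi_33 = 0.1246522 / 0.74202975 = 0.168.
Therefore phi_{33} = 0.1680.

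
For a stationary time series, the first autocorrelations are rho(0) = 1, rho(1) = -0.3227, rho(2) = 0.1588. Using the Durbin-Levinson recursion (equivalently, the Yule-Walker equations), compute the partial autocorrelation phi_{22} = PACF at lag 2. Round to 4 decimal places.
\phi_{22} = 0.0610

The PACF at lag k is phi_{kk}, the last component of the solution
to the Yule-Walker system G_k phi = r_k where
  (G_k)_{ij} = rho(|i - j|), (r_k)_i = rho(i), i,j = 1..k.
Equivalently, Durbin-Levinson gives phi_{kk} iteratively:
  phi_{11} = rho(1)
  phi_{kk} = [rho(k) - sum_{j=1..k-1} phi_{k-1,j} rho(k-j)]
            / [1 - sum_{j=1..k-1} phi_{k-1,j} rho(j)],
  phi_{k,j} = phi_{k-1,j} - phi_{kk} phi_{k-1,k-j},  j = 1..k-1.
Step k = 1:
  phi_11 = rho(1) = -0.3227.
Step k = 2:
  phi_22 = [rho(2) - phi_11 rho(1)] / [1 - phi_11 rho(1)] = [0.1588 - (-0.3227)(-0.3227)] / [1 - (-0.3227)(-0.3227)]
         = 0.05466471 / 0.89586471 = 0.061.
Therefore phi_{22} = 0.0610.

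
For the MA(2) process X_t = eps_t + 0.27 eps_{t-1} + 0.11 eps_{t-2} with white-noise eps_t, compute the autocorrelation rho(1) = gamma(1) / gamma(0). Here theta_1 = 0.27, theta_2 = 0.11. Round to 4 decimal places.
\rho(1) = 0.2762

For an MA(q) process with theta_0 = 1, the autocovariance is
  gamma(k) = sigma^2 * sum_{i=0..q-k} theta_i * theta_{i+k},
and rho(k) = gamma(k) / gamma(0). Sigma^2 cancels.
  numerator   = (1)*(0.27) + (0.27)*(0.11) = 0.2997.
  denominator = (1)^2 + (0.27)^2 + (0.11)^2 = 1.085.
  rho(1) = 0.2997 / 1.085 = 0.2762.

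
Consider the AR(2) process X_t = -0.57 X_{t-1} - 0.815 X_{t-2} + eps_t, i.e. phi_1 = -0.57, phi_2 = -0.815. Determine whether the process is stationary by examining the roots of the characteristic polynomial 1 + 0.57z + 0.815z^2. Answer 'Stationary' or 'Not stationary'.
\text{Stationary}

The AR(p) characteristic polynomial is P(z) = 1 + 0.57z + 0.815z^2.
Stationarity requires all roots to lie outside the unit circle, i.e. |z| > 1 for every root.
Set 1 + (0.57) z + (0.815) z^2 = 0, i.e. a z^2 + b z + c = 0 with a = 0.815, b = 0.57, c = 1.
Discriminant D = b^2 - 4ac = (0.57)^2 - 4*(0.815)*1 = 0.3249 - (3.26) = -2.9351.
D < 0, so the roots are the complex-conjugate pair z = (-b +/- i sqrt(-D)) / (2a) = -0.3497 +/- 1.0511i.
For a conjugate pair |z|^2 = z * conj(z) = (product of roots) = c/a = 1/(0.815) = 1.226994, so |z| = sqrt(1.226994) = 1.1077 for both roots.
Moduli of all roots: 1.1077, 1.1077.
All moduli strictly greater than 1? Yes.
Verdict: Stationary.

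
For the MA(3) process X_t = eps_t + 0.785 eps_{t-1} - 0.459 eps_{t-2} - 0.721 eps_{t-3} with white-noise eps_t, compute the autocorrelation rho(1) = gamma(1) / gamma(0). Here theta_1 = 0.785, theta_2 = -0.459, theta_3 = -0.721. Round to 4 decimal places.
\rho(1) = 0.3220

For an MA(q) process with theta_0 = 1, the autocovariance is
  gamma(k) = sigma^2 * sum_{i=0..q-k} theta_i * theta_{i+k},
and rho(k) = gamma(k) / gamma(0). Sigma^2 cancels.
  numerator   = (1)*(0.785) + (0.785)*(-0.459) + (-0.459)*(-0.721) = 0.755624.
  denominator = (1)^2 + (0.785)^2 + (-0.459)^2 + (-0.721)^2 = 2.346747.
  rho(1) = 0.755624 / 2.346747 = 0.3220.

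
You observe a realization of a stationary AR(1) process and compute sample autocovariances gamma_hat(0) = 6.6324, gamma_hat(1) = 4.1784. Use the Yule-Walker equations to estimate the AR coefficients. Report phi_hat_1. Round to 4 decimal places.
\hat\phi_{1} = 0.6300

The Yule-Walker equations for an AR(p) process read, in matrix form,
  Gamma_p phi = r_p,   with   (Gamma_p)_{ij} = gamma(|i - j|),
                       (r_p)_i = gamma(i),   i,j = 1..p.
Substitute the sample gammas (Toeplitz matrix and right-hand side of size 1):
  Gamma_p = [[6.6324]]
  r_p     = [4.1784]
With p = 1 this is the single equation gamma(0) phi_1 = gamma(1):
  phi_hat_1 = gamma(1) / gamma(0) = 4.1784 / 6.6324 = 0.6300.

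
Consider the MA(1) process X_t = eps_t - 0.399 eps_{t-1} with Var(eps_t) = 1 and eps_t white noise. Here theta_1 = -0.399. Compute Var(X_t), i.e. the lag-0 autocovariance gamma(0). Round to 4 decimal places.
\gamma(0) = 1.1592

For an MA(q) process X_t = eps_t + sum_i theta_i eps_{t-i} with
Var(eps_t) = sigma^2, the variance is
  gamma(0) = sigma^2 * (1 + sum_i theta_i^2).
  sum_i theta_i^2 = (-0.399)^2 = 0.159201.
  gamma(0) = 1 * (1 + 0.159201) = 1 * 1.159201 = 1.159201, which rounds to 1.1592.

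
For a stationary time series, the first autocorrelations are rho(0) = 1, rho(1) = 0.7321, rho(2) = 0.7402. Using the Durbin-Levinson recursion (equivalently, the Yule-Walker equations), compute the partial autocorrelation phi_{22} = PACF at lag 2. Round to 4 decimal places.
\phi_{22} = 0.4401

The PACF at lag k is phi_{kk}, the last component of the solution
to the Yule-Walker system G_k phi = r_k where
  (G_k)_{ij} = rho(|i - j|), (r_k)_i = rho(i), i,j = 1..k.
Equivalently, Durbin-Levinson gives phi_{kk} iteratively:
  phi_{11} = rho(1)
  phi_{kk} = [rho(k) - sum_{j=1..k-1} phi_{k-1,j} rho(k-j)]
            / [1 - sum_{j=1..k-1} phi_{k-1,j} rho(j)],
  phi_{k,j} = phi_{k-1,j} - phi_{kk} phi_{k-1,k-j},  j = 1..k-1.
Step k = 1:
  phi_11 = rho(1) = 0.7321.
Step k = 2:
  phi_22 = [rho(2) - phi_11 rho(1)] / [1 - phi_11 rho(1)] = [0.7402 - (0.7321)(0.7321)] / [1 - (0.7321)(0.7321)]
         = 0.20422959 / 0.46402959 = 0.4401.
Therefore phi_{22} = 0.4401.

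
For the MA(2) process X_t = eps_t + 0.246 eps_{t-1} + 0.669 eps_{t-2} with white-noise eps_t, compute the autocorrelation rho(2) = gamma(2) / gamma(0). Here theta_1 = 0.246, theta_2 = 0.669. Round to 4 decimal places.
\rho(2) = 0.4436

For an MA(q) process with theta_0 = 1, the autocovariance is
  gamma(k) = sigma^2 * sum_{i=0..q-k} theta_i * theta_{i+k},
and rho(k) = gamma(k) / gamma(0). Sigma^2 cancels.
  numerator   = (1)*(0.669) = 0.669.
  denominator = (1)^2 + (0.246)^2 + (0.669)^2 = 1.508077.
  rho(2) = 0.669 / 1.508077 = 0.4436.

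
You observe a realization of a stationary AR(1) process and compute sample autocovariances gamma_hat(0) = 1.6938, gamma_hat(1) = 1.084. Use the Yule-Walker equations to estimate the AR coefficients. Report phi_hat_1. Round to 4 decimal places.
\hat\phi_{1} = 0.6400

The Yule-Walker equations for an AR(p) process read, in matrix form,
  Gamma_p phi = r_p,   with   (Gamma_p)_{ij} = gamma(|i - j|),
                       (r_p)_i = gamma(i),   i,j = 1..p.
Substitute the sample gammas (Toeplitz matrix and right-hand side of size 1):
  Gamma_p = [[1.6938]]
  r_p     = [1.084]
With p = 1 this is the single equation gamma(0) phi_1 = gamma(1):
  phi_hat_1 = gamma(1) / gamma(0) = 1.084 / 1.6938 = 0.6400.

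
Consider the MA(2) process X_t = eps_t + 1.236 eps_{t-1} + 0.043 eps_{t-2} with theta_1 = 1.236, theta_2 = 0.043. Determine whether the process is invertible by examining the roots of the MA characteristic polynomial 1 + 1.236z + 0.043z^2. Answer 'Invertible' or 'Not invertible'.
\text{Not invertible}

The MA(q) characteristic polynomial is P(z) = 1 + 1.236z + 0.043z^2.
Invertibility requires all roots to lie outside the unit circle, i.e. |z| > 1 for every root.
Set 1 + (1.236) z + (0.043) z^2 = 0, i.e. a z^2 + b z + c = 0 with a = 0.043, b = 1.236, c = 1.
Discriminant D = b^2 - 4ac = (1.236)^2 - 4*(0.043)*1 = 1.527696 - (0.172) = 1.355696.
D >= 0, so the roots are real: z = (-b +/- sqrt(D)) / (2a) = (-1.236 +/- 1.164344) / (0.086).
  z_1 = (-1.236 + 1.164344) / (0.086) = -0.8332,   |z_1| = 0.8332.
  z_2 = (-1.236 - 1.164344) / (0.086) = -27.911,   |z_2| = 27.911.
Moduli of all roots: 0.8332, 27.9110.
All moduli strictly greater than 1? No.
Verdict: Not invertible.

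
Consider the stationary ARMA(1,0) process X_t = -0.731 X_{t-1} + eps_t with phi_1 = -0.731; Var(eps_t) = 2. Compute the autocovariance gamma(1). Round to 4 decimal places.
\gamma(1) = -3.1398

Multiply the model equation by X_{t-k} and take expectations. With theta_0 = psi_0 = 1 and psi_j the MA(infinity) weights, this gives
  gamma(k) - sum_i phi_i gamma(k-i) = c_k,
  c_k = sigma^2 * sum_{j=k..q} theta_j psi_{j-k}   (c_k = 0 for k > q),
using gamma(-m) = gamma(m).
Pure AR (q = 0): c_0 = sigma^2 = 2, c_k = 0 for k >= 1.
Equations for k = 0 and k = 1 (AR order 1):
  gamma(0) = phi_1 gamma(1) + c_0
  gamma(1) = phi_1 gamma(0) + c_1
Substituting the second into the first: gamma(0) (1 - phi_1^2) = c_0 + phi_1 c_1, so
  gamma(0) = c_0 / (1 - phi_1^2) = 2 / (1 - (-0.731)^2) = 2 / 0.465639 = 4.295173.
  gamma(1) = phi_1 gamma(0) = (-0.731)(4.295173) = -3.139771.
Therefore gamma(1) = -3.1398 (to 4 decimal places).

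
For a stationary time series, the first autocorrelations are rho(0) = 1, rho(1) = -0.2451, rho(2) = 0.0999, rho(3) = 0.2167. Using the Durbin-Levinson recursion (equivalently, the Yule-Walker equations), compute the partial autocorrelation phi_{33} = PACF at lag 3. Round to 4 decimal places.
\phi_{33} = 0.2670

The PACF at lag k is phi_{kk}, the last component of the solution
to the Yule-Walker system G_k phi = r_k where
  (G_k)_{ij} = rho(|i - j|), (r_k)_i = rho(i), i,j = 1..k.
Equivalently, Durbin-Levinson gives phi_{kk} iteratively:
  phi_{11} = rho(1)
  phi_{kk} = [rho(k) - sum_{j=1..k-1} phi_{k-1,j} rho(k-j)]
            / [1 - sum_{j=1..k-1} phi_{k-1,j} rho(j)],
  phi_{k,j} = phi_{k-1,j} - phi_{kk} phi_{k-1,k-j},  j = 1..k-1.
Step k = 1:
  phi_11 = rho(1) = -0.2451.
Step k = 2:
  phi_22 = [rho(2) - phi_11 rho(1)] / [1 - phi_11 rho(1)] = [0.0999 - (-0.2451)(-0.2451)] / [1 - (-0.2451)(-0.2451)]
         = 0.03982599 / 0.93992599 = 0.042371.
  Update: phi_21 = phi_11 - phi_22 phi_11 = -0.2451 - (0.042371)(-0.2451) = -0.234715.
Step k = 3:
  phi_33 = [rho(3) - phi_21 rho(2) - phi_22 rho(1)] / [1 - phi_21 rho(1) - phi_22 rho(2)]
    numerator   = 0.2167 - (-0.234715)(0.0999) - (0.042371)(-0.2451) = 0.25053324
    denominator = 1 - (-0.234715)(-0.2451) - (0.042371)(0.0999) = 0.93823851
  phi_33 = 0.25053324 / 0.93823851 = 0.267.
Therefore phi_{33} = 0.2670.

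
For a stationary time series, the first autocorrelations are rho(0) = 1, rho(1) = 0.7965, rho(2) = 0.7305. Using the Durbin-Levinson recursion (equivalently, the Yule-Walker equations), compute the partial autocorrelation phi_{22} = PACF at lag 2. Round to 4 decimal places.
\phi_{22} = 0.2628

The PACF at lag k is phi_{kk}, the last component of the solution
to the Yule-Walker system G_k phi = r_k where
  (G_k)_{ij} = rho(|i - j|), (r_k)_i = rho(i), i,j = 1..k.
Equivalently, Durbin-Levinson gives phi_{kk} iteratively:
  phi_{11} = rho(1)
  phi_{kk} = [rho(k) - sum_{j=1..k-1} phi_{k-1,j} rho(k-j)]
            / [1 - sum_{j=1..k-1} phi_{k-1,j} rho(j)],
  phi_{k,j} = phi_{k-1,j} - phi_{kk} phi_{k-1,k-j},  j = 1..k-1.
Step k = 1:
  phi_11 = rho(1) = 0.7965.
Step k = 2:
  phi_22 = [rho(2) - phi_11 rho(1)] / [1 - phi_11 rho(1)] = [0.7305 - (0.7965)(0.7965)] / [1 - (0.7965)(0.7965)]
         = 0.09608775 / 0.36558775 = 0.2628.
Therefore phi_{22} = 0.2628.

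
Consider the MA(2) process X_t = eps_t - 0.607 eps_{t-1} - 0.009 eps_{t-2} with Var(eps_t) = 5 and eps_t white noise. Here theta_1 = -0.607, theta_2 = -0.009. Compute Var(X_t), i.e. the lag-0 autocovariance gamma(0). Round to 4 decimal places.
\gamma(0) = 6.8427

For an MA(q) process X_t = eps_t + sum_i theta_i eps_{t-i} with
Var(eps_t) = sigma^2, the variance is
  gamma(0) = sigma^2 * (1 + sum_i theta_i^2).
  sum_i theta_i^2 = (-0.607)^2 + (-0.009)^2 = 0.368449 + 0.000081 = 0.36853.
  gamma(0) = 5 * (1 + 0.36853) = 5 * 1.36853 = 6.84265, which rounds to 6.8427.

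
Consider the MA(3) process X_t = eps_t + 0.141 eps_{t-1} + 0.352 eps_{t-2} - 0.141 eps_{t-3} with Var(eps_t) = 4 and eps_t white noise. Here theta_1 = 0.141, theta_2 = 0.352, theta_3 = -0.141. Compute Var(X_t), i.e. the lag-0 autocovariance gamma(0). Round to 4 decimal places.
\gamma(0) = 4.6547

For an MA(q) process X_t = eps_t + sum_i theta_i eps_{t-i} with
Var(eps_t) = sigma^2, the variance is
  gamma(0) = sigma^2 * (1 + sum_i theta_i^2).
  sum_i theta_i^2 = (0.141)^2 + (0.352)^2 + (-0.141)^2 = 0.019881 + 0.123904 + 0.019881 = 0.163666.
  gamma(0) = 4 * (1 + 0.163666) = 4 * 1.163666 = 4.654664, which rounds to 4.6547.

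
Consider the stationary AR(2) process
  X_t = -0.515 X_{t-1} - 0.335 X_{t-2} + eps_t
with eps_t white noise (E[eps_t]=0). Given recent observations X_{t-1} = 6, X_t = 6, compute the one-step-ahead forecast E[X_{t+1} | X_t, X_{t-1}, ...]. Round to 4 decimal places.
E[X_{t+1} \mid \mathcal F_t] = -5.1000

For an AR(p) model X_t = c + sum_i phi_i X_{t-i} + eps_t, the
one-step-ahead conditional mean is
  E[X_{t+1} | X_t, ...] = c + sum_i phi_i X_{t+1-i}.
Substitute known values:
  E[X_{t+1} | ...] = (-0.515) * (6) + (-0.335) * (6)
                   = -5.1000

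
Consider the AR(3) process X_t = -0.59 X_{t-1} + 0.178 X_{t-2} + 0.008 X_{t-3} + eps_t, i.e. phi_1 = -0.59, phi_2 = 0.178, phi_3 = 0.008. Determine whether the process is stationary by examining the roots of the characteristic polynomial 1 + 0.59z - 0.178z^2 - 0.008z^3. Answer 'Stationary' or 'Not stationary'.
\text{Stationary}

The AR(p) characteristic polynomial is P(z) = 1 + 0.59z - 0.178z^2 - 0.008z^3.
Stationarity requires all roots to lie outside the unit circle, i.e. |z| > 1 for every root.
Degree 3: look for a simple real root z0 first, then factor out (1 - z/z0) and solve the remaining quadratic.
Testing z0 = -1.25: P(-1.25) = 1 + (0.59)(-1.25) + (-0.178)(-1.25)^2 + (-0.008)(-1.25)^3
  = 1 + (-0.7375) + (-0.278125) + (0.015625) = 0.  So z_0 = -1.25 is a root, |z_0| = 1.25.
Divide out the factor (1 + 0.8 z) = (1 - z/z0) (since 1/z0 = -0.8):
  P(z) = (1 + 0.8 z)(1 + (-0.21) z + (-0.01) z^2)
  [check: z-coef -0.21 - (-0.8) = 0.59; z^2-coef -0.01 - (-0.8)(-0.21) = -0.178; z^3-coef -(-0.8)(-0.01) = -0.008.]
Remaining roots from the quadratic factor 1 + (-0.21) z + (-0.01) z^2:
  Set 1 + (-0.21) z + (-0.01) z^2 = 0, i.e. a z^2 + b z + c = 0 with a = -0.01, b = -0.21, c = 1.
  Discriminant D = b^2 - 4ac = (-0.21)^2 - 4*(-0.01)*1 = 0.0441 - (-0.04) = 0.0841.
  D >= 0, so the roots are real: z = (-b +/- sqrt(D)) / (2a) = (0.21 +/- 0.29) / (-0.02).
    z_1 = (0.21 + 0.29) / (-0.02) = -25,   |z_1| = 25.
    z_2 = (0.21 - 0.29) / (-0.02) = 4,   |z_2| = 4.
Moduli of all roots: 1.2500, 25.0000, 4.0000.
All moduli strictly greater than 1? Yes.
Verdict: Stationary.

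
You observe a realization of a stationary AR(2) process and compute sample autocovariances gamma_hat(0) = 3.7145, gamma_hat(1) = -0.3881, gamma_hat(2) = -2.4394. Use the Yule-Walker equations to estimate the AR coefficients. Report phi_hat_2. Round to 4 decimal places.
\hat\phi_{2} = -0.6750

The Yule-Walker equations for an AR(p) process read, in matrix form,
  Gamma_p phi = r_p,   with   (Gamma_p)_{ij} = gamma(|i - j|),
                       (r_p)_i = gamma(i),   i,j = 1..p.
Substitute the sample gammas (Toeplitz matrix and right-hand side of size 2):
  Gamma_p = [[3.7145, -0.3881], [-0.3881, 3.7145]]
  r_p     = [-0.3881, -2.4394]
Written out:
  3.7145 phi_1 - 0.3881 phi_2 = -0.3881
  -0.3881 phi_1 + 3.7145 phi_2 = -2.4394
Solve by Cramer's rule:
  det = gamma(0)^2 - gamma(1)^2 = (3.7145)^2 - (-0.3881)^2 = 13.79751025 - 0.15062161 = 13.64688864
  phi_hat_1 = [gamma(1) gamma(0) - gamma(1) gamma(2)] / det = [(-0.3881)(3.7145) - (-0.3881)(-2.4394)] / 13.64688864 = -2.38832859 / 13.64688864 = -0.175
  phi_hat_2 = [gamma(0) gamma(2) - gamma(1)^2] / det = [(3.7145)(-2.4394) - (-0.3881)^2] / 13.64688864 = -9.21177291 / 13.64688864 = -0.675
So phi_hat = [-0.1750, -0.6750].
Therefore phi_hat_2 = -0.6750.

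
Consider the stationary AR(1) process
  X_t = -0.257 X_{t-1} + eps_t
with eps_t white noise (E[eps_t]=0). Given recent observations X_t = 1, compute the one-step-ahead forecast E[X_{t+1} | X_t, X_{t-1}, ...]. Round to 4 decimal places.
E[X_{t+1} \mid \mathcal F_t] = -0.2570

For an AR(p) model X_t = c + sum_i phi_i X_{t-i} + eps_t, the
one-step-ahead conditional mean is
  E[X_{t+1} | X_t, ...] = c + sum_i phi_i X_{t+1-i}.
Substitute known values:
  E[X_{t+1} | ...] = (-0.257) * (1)
                   = -0.2570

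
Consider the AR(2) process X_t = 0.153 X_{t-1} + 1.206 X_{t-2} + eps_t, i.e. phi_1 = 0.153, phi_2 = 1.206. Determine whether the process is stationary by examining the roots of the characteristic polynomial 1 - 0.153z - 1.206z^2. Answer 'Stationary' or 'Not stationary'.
\text{Not stationary}

The AR(p) characteristic polynomial is P(z) = 1 - 0.153z - 1.206z^2.
Stationarity requires all roots to lie outside the unit circle, i.e. |z| > 1 for every root.
Set 1 + (-0.153) z + (-1.206) z^2 = 0, i.e. a z^2 + b z + c = 0 with a = -1.206, b = -0.153, c = 1.
Discriminant D = b^2 - 4ac = (-0.153)^2 - 4*(-1.206)*1 = 0.023409 - (-4.824) = 4.847409.
D >= 0, so the roots are real: z = (-b +/- sqrt(D)) / (2a) = (0.153 +/- 2.201683) / (-2.412).
  z_1 = (0.153 + 2.201683) / (-2.412) = -0.9762,   |z_1| = 0.9762.
  z_2 = (0.153 - 2.201683) / (-2.412) = 0.8494,   |z_2| = 0.8494.
Moduli of all roots: 0.9762, 0.8494.
All moduli strictly greater than 1? No.
Verdict: Not stationary.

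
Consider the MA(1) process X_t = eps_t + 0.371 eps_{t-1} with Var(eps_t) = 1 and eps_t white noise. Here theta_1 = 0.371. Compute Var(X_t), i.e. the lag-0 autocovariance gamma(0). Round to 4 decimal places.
\gamma(0) = 1.1376

For an MA(q) process X_t = eps_t + sum_i theta_i eps_{t-i} with
Var(eps_t) = sigma^2, the variance is
  gamma(0) = sigma^2 * (1 + sum_i theta_i^2).
  sum_i theta_i^2 = (0.371)^2 = 0.137641.
  gamma(0) = 1 * (1 + 0.137641) = 1 * 1.137641 = 1.137641, which rounds to 1.1376.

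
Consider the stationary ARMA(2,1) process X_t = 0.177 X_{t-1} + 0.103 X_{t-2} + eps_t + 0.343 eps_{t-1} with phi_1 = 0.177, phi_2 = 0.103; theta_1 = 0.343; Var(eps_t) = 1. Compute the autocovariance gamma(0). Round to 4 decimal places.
\gamma(0) = 1.3178

Multiply the model equation by X_{t-k} and take expectations. With theta_0 = psi_0 = 1 and psi_j the MA(infinity) weights, this gives
  gamma(k) - sum_i phi_i gamma(k-i) = c_k,
  c_k = sigma^2 * sum_{j=k..q} theta_j psi_{j-k}   (c_k = 0 for k > q),
using gamma(-m) = gamma(m).
psi-weights needed (psi_j = theta_j + sum_i phi_i psi_{j-i}):
  psi_1 = theta_1 + phi_1 = 0.343 + (0.177) = 0.52
Right-hand sides:
  c_0 = sigma^2 (1 + theta_1 psi_1) = 1 * (1 + (0.343)(0.52)) = 1 * 1.17836 = 1.17836
  c_1 = sigma^2 theta_1 = 1 * (0.343) = 0.343
  c_2 = 0
Equations for k = 0, 1, 2 (AR order 2, c_2 = 0):
  (E0) gamma(0) = phi_1 gamma(1) + phi_2 gamma(2) + c_0
  (E1) gamma(1) = phi_1 gamma(0) + phi_2 gamma(1) + c_1
  (E2) gamma(2) = phi_1 gamma(1) + phi_2 gamma(0)
From (E1): gamma(1) = A gamma(0) + B with
  A = phi_1 / (1 - phi_2) = 0.177 / 0.897 = 0.197324,   B = c_1 / (1 - phi_2) = 0.343 / 0.897 = 0.382386.
Insert (E2) into (E0): gamma(0) (1 - phi_2^2) = phi_1 (1 + phi_2) gamma(1) + c_0.
  phi_1 (1 + phi_2) = (0.177)(1.103) = 0.195231,   1 - phi_2^2 = 0.989391.
Replace gamma(1) by A gamma(0) + B and collect gamma(0):
  gamma(0) [0.989391 - (0.195231)(0.197324)] = (0.195231)(0.382386) + 1.17836
  gamma(0) * 0.950867 = 1.253014
  gamma(0) = 1.253014 / 0.950867 = 1.317759.
Therefore gamma(0) = 1.3178 (to 4 decimal places).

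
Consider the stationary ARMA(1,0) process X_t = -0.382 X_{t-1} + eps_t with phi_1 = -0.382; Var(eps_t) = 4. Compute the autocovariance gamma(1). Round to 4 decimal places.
\gamma(1) = -1.7891

Multiply the model equation by X_{t-k} and take expectations. With theta_0 = psi_0 = 1 and psi_j the MA(infinity) weights, this gives
  gamma(k) - sum_i phi_i gamma(k-i) = c_k,
  c_k = sigma^2 * sum_{j=k..q} theta_j psi_{j-k}   (c_k = 0 for k > q),
using gamma(-m) = gamma(m).
Pure AR (q = 0): c_0 = sigma^2 = 4, c_k = 0 for k >= 1.
Equations for k = 0 and k = 1 (AR order 1):
  gamma(0) = phi_1 gamma(1) + c_0
  gamma(1) = phi_1 gamma(0) + c_1
Substituting the second into the first: gamma(0) (1 - phi_1^2) = c_0 + phi_1 c_1, so
  gamma(0) = c_0 / (1 - phi_1^2) = 4 / (1 - (-0.382)^2) = 4 / 0.854076 = 4.683424.
  gamma(1) = phi_1 gamma(0) = (-0.382)(4.683424) = -1.789068.
Therefore gamma(1) = -1.7891 (to 4 decimal places).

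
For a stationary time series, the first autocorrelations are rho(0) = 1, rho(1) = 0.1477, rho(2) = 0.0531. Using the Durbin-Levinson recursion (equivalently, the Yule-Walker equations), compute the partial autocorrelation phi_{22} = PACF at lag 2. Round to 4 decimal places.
\phi_{22} = 0.0320

The PACF at lag k is phi_{kk}, the last component of the solution
to the Yule-Walker system G_k phi = r_k where
  (G_k)_{ij} = rho(|i - j|), (r_k)_i = rho(i), i,j = 1..k.
Equivalently, Durbin-Levinson gives phi_{kk} iteratively:
  phi_{11} = rho(1)
  phi_{kk} = [rho(k) - sum_{j=1..k-1} phi_{k-1,j} rho(k-j)]
            / [1 - sum_{j=1..k-1} phi_{k-1,j} rho(j)],
  phi_{k,j} = phi_{k-1,j} - phi_{kk} phi_{k-1,k-j},  j = 1..k-1.
Step k = 1:
  phi_11 = rho(1) = 0.1477.
Step k = 2:
  phi_22 = [rho(2) - phi_11 rho(1)] / [1 - phi_11 rho(1)] = [0.0531 - (0.1477)(0.1477)] / [1 - (0.1477)(0.1477)]
         = 0.03128471 / 0.97818471 = 0.032.
Therefore phi_{22} = 0.0320.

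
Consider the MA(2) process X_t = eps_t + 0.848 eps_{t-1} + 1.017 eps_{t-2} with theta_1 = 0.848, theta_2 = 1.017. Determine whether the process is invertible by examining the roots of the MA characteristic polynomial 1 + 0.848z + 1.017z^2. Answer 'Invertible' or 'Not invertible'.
\text{Not invertible}

The MA(q) characteristic polynomial is P(z) = 1 + 0.848z + 1.017z^2.
Invertibility requires all roots to lie outside the unit circle, i.e. |z| > 1 for every root.
Set 1 + (0.848) z + (1.017) z^2 = 0, i.e. a z^2 + b z + c = 0 with a = 1.017, b = 0.848, c = 1.
Discriminant D = b^2 - 4ac = (0.848)^2 - 4*(1.017)*1 = 0.719104 - (4.068) = -3.348896.
D < 0, so the roots are the complex-conjugate pair z = (-b +/- i sqrt(-D)) / (2a) = -0.4169 +/- 0.8997i.
For a conjugate pair |z|^2 = z * conj(z) = (product of roots) = c/a = 1/(1.017) = 0.983284, so |z| = sqrt(0.983284) = 0.9916 for both roots.
Moduli of all roots: 0.9916, 0.9916.
All moduli strictly greater than 1? No.
Verdict: Not invertible.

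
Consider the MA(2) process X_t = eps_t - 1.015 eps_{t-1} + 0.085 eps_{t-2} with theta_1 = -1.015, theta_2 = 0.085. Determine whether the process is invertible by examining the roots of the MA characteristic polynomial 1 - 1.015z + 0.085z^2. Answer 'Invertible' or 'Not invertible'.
\text{Invertible}

The MA(q) characteristic polynomial is P(z) = 1 - 1.015z + 0.085z^2.
Invertibility requires all roots to lie outside the unit circle, i.e. |z| > 1 for every root.
Set 1 + (-1.015) z + (0.085) z^2 = 0, i.e. a z^2 + b z + c = 0 with a = 0.085, b = -1.015, c = 1.
Discriminant D = b^2 - 4ac = (-1.015)^2 - 4*(0.085)*1 = 1.030225 - (0.34) = 0.690225.
D >= 0, so the roots are real: z = (-b +/- sqrt(D)) / (2a) = (1.015 +/- 0.830798) / (0.17).
  z_1 = (1.015 + 0.830798) / (0.17) = 10.8576,   |z_1| = 10.8576.
  z_2 = (1.015 - 0.830798) / (0.17) = 1.0835,   |z_2| = 1.0835.
Moduli of all roots: 10.8576, 1.0835.
All moduli strictly greater than 1? Yes.
Verdict: Invertible.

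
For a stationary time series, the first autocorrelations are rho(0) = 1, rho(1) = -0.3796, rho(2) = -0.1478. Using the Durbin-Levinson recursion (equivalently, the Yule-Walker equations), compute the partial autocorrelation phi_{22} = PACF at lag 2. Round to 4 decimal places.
\phi_{22} = -0.3410

The PACF at lag k is phi_{kk}, the last component of the solution
to the Yule-Walker system G_k phi = r_k where
  (G_k)_{ij} = rho(|i - j|), (r_k)_i = rho(i), i,j = 1..k.
Equivalently, Durbin-Levinson gives phi_{kk} iteratively:
  phi_{11} = rho(1)
  phi_{kk} = [rho(k) - sum_{j=1..k-1} phi_{k-1,j} rho(k-j)]
            / [1 - sum_{j=1..k-1} phi_{k-1,j} rho(j)],
  phi_{k,j} = phi_{k-1,j} - phi_{kk} phi_{k-1,k-j},  j = 1..k-1.
Step k = 1:
  phi_11 = rho(1) = -0.3796.
Step k = 2:
  phi_22 = [rho(2) - phi_11 rho(1)] / [1 - phi_11 rho(1)] = [-0.1478 - (-0.3796)(-0.3796)] / [1 - (-0.3796)(-0.3796)]
         = -0.29189616 / 0.85590384 = -0.341.
Therefore phi_{22} = -0.3410.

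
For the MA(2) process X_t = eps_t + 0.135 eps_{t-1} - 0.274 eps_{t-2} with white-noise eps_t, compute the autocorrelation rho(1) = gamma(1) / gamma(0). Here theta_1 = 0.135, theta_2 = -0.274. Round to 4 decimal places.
\rho(1) = 0.0896

For an MA(q) process with theta_0 = 1, the autocovariance is
  gamma(k) = sigma^2 * sum_{i=0..q-k} theta_i * theta_{i+k},
and rho(k) = gamma(k) / gamma(0). Sigma^2 cancels.
  numerator   = (1)*(0.135) + (0.135)*(-0.274) = 0.09801.
  denominator = (1)^2 + (0.135)^2 + (-0.274)^2 = 1.093301.
  rho(1) = 0.09801 / 1.093301 = 0.0896.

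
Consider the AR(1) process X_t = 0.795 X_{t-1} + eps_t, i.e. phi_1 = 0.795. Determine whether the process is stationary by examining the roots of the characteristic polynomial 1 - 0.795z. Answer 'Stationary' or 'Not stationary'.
\text{Stationary}

The AR(p) characteristic polynomial is P(z) = 1 - 0.795z.
Stationarity requires all roots to lie outside the unit circle, i.e. |z| > 1 for every root.
This is linear in z: 1 + (-0.795) z = 0  =>  z = -1/(-0.795) = 1.257862,  |z| = 1.257862.
Moduli of all roots: 1.2579.
All moduli strictly greater than 1? Yes.
Verdict: Stationary.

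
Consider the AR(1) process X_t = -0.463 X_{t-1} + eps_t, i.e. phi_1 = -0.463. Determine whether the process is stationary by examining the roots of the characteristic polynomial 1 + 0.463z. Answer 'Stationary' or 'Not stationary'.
\text{Stationary}

The AR(p) characteristic polynomial is P(z) = 1 + 0.463z.
Stationarity requires all roots to lie outside the unit circle, i.e. |z| > 1 for every root.
This is linear in z: 1 + (0.463) z = 0  =>  z = -1/(0.463) = -2.159827,  |z| = 2.159827.
Moduli of all roots: 2.1598.
All moduli strictly greater than 1? Yes.
Verdict: Stationary.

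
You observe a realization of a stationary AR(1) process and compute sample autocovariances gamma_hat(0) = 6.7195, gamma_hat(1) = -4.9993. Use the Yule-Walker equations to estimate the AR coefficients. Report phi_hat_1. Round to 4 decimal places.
\hat\phi_{1} = -0.7440

The Yule-Walker equations for an AR(p) process read, in matrix form,
  Gamma_p phi = r_p,   with   (Gamma_p)_{ij} = gamma(|i - j|),
                       (r_p)_i = gamma(i),   i,j = 1..p.
Substitute the sample gammas (Toeplitz matrix and right-hand side of size 1):
  Gamma_p = [[6.7195]]
  r_p     = [-4.9993]
With p = 1 this is the single equation gamma(0) phi_1 = gamma(1):
  phi_hat_1 = gamma(1) / gamma(0) = -4.9993 / 6.7195 = -0.7440.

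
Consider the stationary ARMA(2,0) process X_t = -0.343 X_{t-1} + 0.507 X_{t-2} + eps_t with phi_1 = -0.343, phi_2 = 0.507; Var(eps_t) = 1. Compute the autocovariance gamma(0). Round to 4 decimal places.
\gamma(0) = 2.6088

Multiply the model equation by X_{t-k} and take expectations. With theta_0 = psi_0 = 1 and psi_j the MA(infinity) weights, this gives
  gamma(k) - sum_i phi_i gamma(k-i) = c_k,
  c_k = sigma^2 * sum_{j=k..q} theta_j psi_{j-k}   (c_k = 0 for k > q),
using gamma(-m) = gamma(m).
Pure AR (q = 0): c_0 = sigma^2 = 1, c_k = 0 for k >= 1.
Equations for k = 0, 1, 2 (AR order 2, c_2 = 0):
  (E0) gamma(0) = phi_1 gamma(1) + phi_2 gamma(2) + c_0
  (E1) gamma(1) = phi_1 gamma(0) + phi_2 gamma(1) + c_1
  (E2) gamma(2) = phi_1 gamma(1) + phi_2 gamma(0)
From (E1): gamma(1) = A gamma(0) + B with
  A = phi_1 / (1 - phi_2) = -0.343 / 0.493 = -0.69574,   B = c_1 / (1 - phi_2) = 0 / 0.493 = 0.
Insert (E2) into (E0): gamma(0) (1 - phi_2^2) = phi_1 (1 + phi_2) gamma(1) + c_0.
  phi_1 (1 + phi_2) = (-0.343)(1.507) = -0.516901,   1 - phi_2^2 = 0.742951.
Replace gamma(1) by A gamma(0) + B and collect gamma(0):
  gamma(0) [0.742951 - (-0.516901)(-0.69574)] = c_0 = 1
  gamma(0) * 0.383322 = 1
  gamma(0) = 1 / 0.383322 = 2.608772.
Therefore gamma(0) = 2.6088 (to 4 decimal places).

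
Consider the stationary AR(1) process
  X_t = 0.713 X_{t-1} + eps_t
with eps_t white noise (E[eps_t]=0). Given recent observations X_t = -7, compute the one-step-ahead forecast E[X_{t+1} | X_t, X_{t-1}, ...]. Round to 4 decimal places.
E[X_{t+1} \mid \mathcal F_t] = -4.9910

For an AR(p) model X_t = c + sum_i phi_i X_{t-i} + eps_t, the
one-step-ahead conditional mean is
  E[X_{t+1} | X_t, ...] = c + sum_i phi_i X_{t+1-i}.
Substitute known values:
  E[X_{t+1} | ...] = (0.713) * (-7)
                   = -4.9910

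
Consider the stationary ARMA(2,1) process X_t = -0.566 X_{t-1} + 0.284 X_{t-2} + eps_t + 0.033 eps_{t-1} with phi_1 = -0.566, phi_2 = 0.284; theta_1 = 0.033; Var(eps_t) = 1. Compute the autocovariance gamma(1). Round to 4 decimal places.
\gamma(1) = -2.1291

Multiply the model equation by X_{t-k} and take expectations. With theta_0 = psi_0 = 1 and psi_j the MA(infinity) weights, this gives
  gamma(k) - sum_i phi_i gamma(k-i) = c_k,
  c_k = sigma^2 * sum_{j=k..q} theta_j psi_{j-k}   (c_k = 0 for k > q),
using gamma(-m) = gamma(m).
psi-weights needed (psi_j = theta_j + sum_i phi_i psi_{j-i}):
  psi_1 = theta_1 + phi_1 = 0.033 + (-0.566) = -0.533
Right-hand sides:
  c_0 = sigma^2 (1 + theta_1 psi_1) = 1 * (1 + (0.033)(-0.533)) = 1 * 0.982411 = 0.982411
  c_1 = sigma^2 theta_1 = 1 * (0.033) = 0.033
  c_2 = 0
Equations for k = 0, 1, 2 (AR order 2, c_2 = 0):
  (E0) gamma(0) = phi_1 gamma(1) + phi_2 gamma(2) + c_0
  (E1) gamma(1) = phi_1 gamma(0) + phi_2 gamma(1) + c_1
  (E2) gamma(2) = phi_1 gamma(1) + phi_2 gamma(0)
From (E1): gamma(1) = A gamma(0) + B with
  A = phi_1 / (1 - phi_2) = -0.566 / 0.716 = -0.790503,   B = c_1 / (1 - phi_2) = 0.033 / 0.716 = 0.046089.
Insert (E2) into (E0): gamma(0) (1 - phi_2^2) = phi_1 (1 + phi_2) gamma(1) + c_0.
  phi_1 (1 + phi_2) = (-0.566)(1.284) = -0.726744,   1 - phi_2^2 = 0.919344.
Replace gamma(1) by A gamma(0) + B and collect gamma(0):
  gamma(0) [0.919344 - (-0.726744)(-0.790503)] = (-0.726744)(0.046089) + 0.982411
  gamma(0) * 0.344851 = 0.948916
  gamma(0) = 0.948916 / 0.344851 = 2.75167.
  gamma(1) = A gamma(0) + B = (-0.790503)(2.75167) + (0.046089) = -2.129114.
Therefore gamma(1) = -2.1291 (to 4 decimal places).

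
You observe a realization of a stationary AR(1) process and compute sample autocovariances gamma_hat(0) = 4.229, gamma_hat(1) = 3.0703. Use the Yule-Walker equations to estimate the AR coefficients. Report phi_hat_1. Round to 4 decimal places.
\hat\phi_{1} = 0.7260

The Yule-Walker equations for an AR(p) process read, in matrix form,
  Gamma_p phi = r_p,   with   (Gamma_p)_{ij} = gamma(|i - j|),
                       (r_p)_i = gamma(i),   i,j = 1..p.
Substitute the sample gammas (Toeplitz matrix and right-hand side of size 1):
  Gamma_p = [[4.229]]
  r_p     = [3.0703]
With p = 1 this is the single equation gamma(0) phi_1 = gamma(1):
  phi_hat_1 = gamma(1) / gamma(0) = 3.0703 / 4.229 = 0.7260.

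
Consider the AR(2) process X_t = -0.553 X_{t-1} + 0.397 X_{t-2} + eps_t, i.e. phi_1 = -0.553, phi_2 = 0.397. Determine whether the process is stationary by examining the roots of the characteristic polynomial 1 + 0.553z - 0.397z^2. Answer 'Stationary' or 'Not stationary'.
\text{Stationary}

The AR(p) characteristic polynomial is P(z) = 1 + 0.553z - 0.397z^2.
Stationarity requires all roots to lie outside the unit circle, i.e. |z| > 1 for every root.
Set 1 + (0.553) z + (-0.397) z^2 = 0, i.e. a z^2 + b z + c = 0 with a = -0.397, b = 0.553, c = 1.
Discriminant D = b^2 - 4ac = (0.553)^2 - 4*(-0.397)*1 = 0.305809 - (-1.588) = 1.893809.
D >= 0, so the roots are real: z = (-b +/- sqrt(D)) / (2a) = (-0.553 +/- 1.376157) / (-0.794).
  z_1 = (-0.553 + 1.376157) / (-0.794) = -1.0367,   |z_1| = 1.0367.
  z_2 = (-0.553 - 1.376157) / (-0.794) = 2.4297,   |z_2| = 2.4297.
Moduli of all roots: 1.0367, 2.4297.
All moduli strictly greater than 1? Yes.
Verdict: Stationary.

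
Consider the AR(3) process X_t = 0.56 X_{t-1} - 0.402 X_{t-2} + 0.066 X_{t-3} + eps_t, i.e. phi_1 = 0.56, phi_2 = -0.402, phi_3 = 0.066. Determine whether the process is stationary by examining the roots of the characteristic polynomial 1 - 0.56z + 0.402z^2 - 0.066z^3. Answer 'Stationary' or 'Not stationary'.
\text{Stationary}

The AR(p) characteristic polynomial is P(z) = 1 - 0.56z + 0.402z^2 - 0.066z^3.
Stationarity requires all roots to lie outside the unit circle, i.e. |z| > 1 for every root.
Degree 3: look for a simple real root z0 first, then factor out (1 - z/z0) and solve the remaining quadratic.
Testing z0 = 5: P(5) = 1 + (-0.56)(5) + (0.402)(5)^2 + (-0.066)(5)^3
  = 1 + (-2.8) + (10.05) + (-8.25) = 0.  So z_0 = 5 is a root, |z_0| = 5.
Divide out the factor (1 - 0.2 z) = (1 - z/z0) (since 1/z0 = 0.2):
  P(z) = (1 - 0.2 z)(1 + (-0.36) z + (0.33) z^2)
  [check: z-coef -0.36 - (0.2) = -0.56; z^2-coef 0.33 - (0.2)(-0.36) = 0.402; z^3-coef -(0.2)(0.33) = -0.066.]
Remaining roots from the quadratic factor 1 + (-0.36) z + (0.33) z^2:
  Set 1 + (-0.36) z + (0.33) z^2 = 0, i.e. a z^2 + b z + c = 0 with a = 0.33, b = -0.36, c = 1.
  Discriminant D = b^2 - 4ac = (-0.36)^2 - 4*(0.33)*1 = 0.1296 - (1.32) = -1.1904.
  D < 0, so the roots are the complex-conjugate pair z = (-b +/- i sqrt(-D)) / (2a) = 0.5455 +/- 1.6531i.
  For a conjugate pair |z|^2 = z * conj(z) = (product of roots) = c/a = 1/(0.33) = 3.030303, so |z| = sqrt(3.030303) = 1.7408 for both roots.
Moduli of all roots: 5.0000, 1.7408, 1.7408.
All moduli strictly greater than 1? Yes.
Verdict: Stationary.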